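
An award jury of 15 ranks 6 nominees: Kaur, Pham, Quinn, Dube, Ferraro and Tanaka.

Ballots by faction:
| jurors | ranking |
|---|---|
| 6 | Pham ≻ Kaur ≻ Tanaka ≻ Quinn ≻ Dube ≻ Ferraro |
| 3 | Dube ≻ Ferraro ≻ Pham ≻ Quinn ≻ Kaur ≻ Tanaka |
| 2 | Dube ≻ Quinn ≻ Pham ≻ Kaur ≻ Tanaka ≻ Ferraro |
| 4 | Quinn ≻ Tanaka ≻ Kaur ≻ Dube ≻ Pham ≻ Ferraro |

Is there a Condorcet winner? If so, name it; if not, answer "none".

Head-to-head results (15 jurors):
Kaur vs Pham: Pham, 11–4.
Kaur vs Quinn: Quinn, 9–6.
Kaur vs Dube: Kaur, 10–5.
Kaur vs Ferraro: Kaur, 12–3.
Kaur–Tanaka: Kaur 11–4.
Pham–Quinn: Pham 9–6.
Pham vs Dube: Dube wins 9–6.
Pham vs Ferraro: Pham wins 12–3.
Pham–Tanaka: Pham 11–4.
Quinn–Dube: Quinn 10–5.
Quinn–Ferraro: Quinn 12–3.
Quinn vs Tanaka: Quinn, 9–6.
Dube vs Ferraro: Dube wins 15–0.
Dube–Tanaka: Tanaka 10–5.
Ferraro–Tanaka: Tanaka 12–3.
Each nominee drops at least one matchup (Kaur loses to Pham; Pham loses to Dube; Quinn loses to Pham; Dube loses to Kaur; Ferraro loses to Kaur; Tanaka loses to Kaur); the cycle Kaur → Dube → Pham → Kaur rules out a Condorcet winner.

none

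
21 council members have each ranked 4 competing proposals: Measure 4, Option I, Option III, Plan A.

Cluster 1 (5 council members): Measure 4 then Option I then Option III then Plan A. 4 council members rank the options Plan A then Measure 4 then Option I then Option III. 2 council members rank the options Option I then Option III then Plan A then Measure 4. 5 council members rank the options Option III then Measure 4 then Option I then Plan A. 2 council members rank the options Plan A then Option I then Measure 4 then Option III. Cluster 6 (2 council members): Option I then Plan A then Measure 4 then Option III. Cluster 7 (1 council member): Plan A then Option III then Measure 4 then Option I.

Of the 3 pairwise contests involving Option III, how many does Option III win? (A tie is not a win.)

1

Option III against each rival (21 council members):
Option III vs Measure 4: Measure 4 wins 13–8.
Option III vs Option I: 6 to 15, Option I.
Option III vs Plan A: Option III, 12–9.
Option III beats Plan A; loses to Measure 4, Option I — 1 pairwise win.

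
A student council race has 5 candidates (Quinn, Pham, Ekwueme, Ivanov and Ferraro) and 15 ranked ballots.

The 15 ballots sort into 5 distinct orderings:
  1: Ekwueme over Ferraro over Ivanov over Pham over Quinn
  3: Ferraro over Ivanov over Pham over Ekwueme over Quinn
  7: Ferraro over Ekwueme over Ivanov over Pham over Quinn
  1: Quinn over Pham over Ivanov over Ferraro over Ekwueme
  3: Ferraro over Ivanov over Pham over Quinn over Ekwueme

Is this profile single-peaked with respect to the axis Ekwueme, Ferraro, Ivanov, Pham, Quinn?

yes

Axis positions: Ekwueme=1, Ferraro=2, Ivanov=3, Pham=4, Quinn=5.
Cluster 1 (peak Ekwueme at position 1): ranking walks positions 1-2-3-4-5, expanding outward from the peak — single-peaked.
Cluster 2 (peak Ferraro at position 2): ranking walks positions 2-3-4-1-5, expanding outward from the peak — single-peaked.
Cluster 3 (peak Ferraro at position 2): ranking walks positions 2-1-3-4-5, expanding outward from the peak — single-peaked.
Cluster 4 (peak Quinn at position 5): ranking walks positions 5-4-3-2-1, expanding outward from the peak — single-peaked.
Cluster 5 (peak Ferraro at position 2): ranking walks positions 2-3-4-5-1, expanding outward from the peak — single-peaked.
Every ranking is single-peaked on this axis.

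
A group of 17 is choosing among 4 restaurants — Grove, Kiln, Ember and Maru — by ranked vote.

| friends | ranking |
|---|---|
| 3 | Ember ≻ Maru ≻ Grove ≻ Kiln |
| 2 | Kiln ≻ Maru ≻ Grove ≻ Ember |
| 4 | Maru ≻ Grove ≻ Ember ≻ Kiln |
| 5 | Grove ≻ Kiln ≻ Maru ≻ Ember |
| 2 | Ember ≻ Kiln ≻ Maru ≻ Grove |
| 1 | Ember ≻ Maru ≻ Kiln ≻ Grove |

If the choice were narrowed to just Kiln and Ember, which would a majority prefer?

Ember

Ballots ranking Kiln above Ember: 2 + 5 = 7.
Ballots ranking Ember above Kiln: 17 − 7 = 10.
Ember wins the head-to-head 10–7.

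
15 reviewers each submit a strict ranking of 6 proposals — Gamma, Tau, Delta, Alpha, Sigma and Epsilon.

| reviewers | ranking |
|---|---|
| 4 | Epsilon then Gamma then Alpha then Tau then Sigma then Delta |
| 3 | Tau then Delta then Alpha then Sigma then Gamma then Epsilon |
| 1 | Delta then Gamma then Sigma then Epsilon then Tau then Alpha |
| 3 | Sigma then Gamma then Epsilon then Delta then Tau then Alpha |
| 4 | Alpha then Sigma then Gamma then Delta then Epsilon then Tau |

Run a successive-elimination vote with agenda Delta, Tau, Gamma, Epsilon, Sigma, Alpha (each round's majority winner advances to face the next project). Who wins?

Round 1: Delta vs Tau — 8–7, Delta advances.
Round 2: Delta vs Gamma — 4–11, Gamma advances.
Round 3: Gamma vs Epsilon — 11–4, Gamma advances.
Round 4: Gamma vs Sigma — 5–10, Sigma advances.
Round 5: Sigma vs Alpha — 4–11, Alpha advances.
The agenda winner is Alpha.

Alpha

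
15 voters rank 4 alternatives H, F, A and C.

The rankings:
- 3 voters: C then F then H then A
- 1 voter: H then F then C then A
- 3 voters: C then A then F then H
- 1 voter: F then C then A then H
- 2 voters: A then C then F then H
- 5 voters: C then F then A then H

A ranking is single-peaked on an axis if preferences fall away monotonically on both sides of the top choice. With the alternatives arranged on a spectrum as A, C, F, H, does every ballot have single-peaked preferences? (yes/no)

Axis positions: A=1, C=2, F=3, H=4.
Type 1 (peak C at position 2): ranking walks positions 2-3-4-1, expanding outward from the peak — single-peaked.
Type 2 (peak H at position 4): ranking walks positions 4-3-2-1, expanding outward from the peak — single-peaked.
Type 3 (peak C at position 2): ranking walks positions 2-1-3-4, expanding outward from the peak — single-peaked.
Type 4 (peak F at position 3): ranking walks positions 3-2-1-4, expanding outward from the peak — single-peaked.
Type 5 (peak A at position 1): ranking walks positions 1-2-3-4, expanding outward from the peak — single-peaked.
Type 6 (peak C at position 2): ranking walks positions 2-3-1-4, expanding outward from the peak — single-peaked.
Every ranking is single-peaked on this axis.

yes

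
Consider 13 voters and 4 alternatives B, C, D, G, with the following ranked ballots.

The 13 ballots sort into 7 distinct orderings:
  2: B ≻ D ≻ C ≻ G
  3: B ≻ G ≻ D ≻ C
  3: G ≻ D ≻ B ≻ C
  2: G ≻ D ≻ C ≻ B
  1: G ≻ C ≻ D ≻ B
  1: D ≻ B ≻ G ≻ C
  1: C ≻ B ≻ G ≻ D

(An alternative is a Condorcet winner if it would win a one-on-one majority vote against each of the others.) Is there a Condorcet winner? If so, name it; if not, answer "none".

Head-to-head results (13 voters):
B–C: B 9–4.
B vs D: D wins 7–6.
B vs G: B, 7–6.
C vs D: C is ranked higher on 1+1 = 2 ballots, D on 11. D wins 11–2.
C vs G: 3 to 10, G.
D vs G: D preferred on 2+1 = 3 ballots; G wins 10–3.
Every alternative loses at least once (B loses to D; C loses to B; D loses to G; G loses to B). The majority relation contains the cycle B beats G beats D beats B, so there is no Condorcet winner.

none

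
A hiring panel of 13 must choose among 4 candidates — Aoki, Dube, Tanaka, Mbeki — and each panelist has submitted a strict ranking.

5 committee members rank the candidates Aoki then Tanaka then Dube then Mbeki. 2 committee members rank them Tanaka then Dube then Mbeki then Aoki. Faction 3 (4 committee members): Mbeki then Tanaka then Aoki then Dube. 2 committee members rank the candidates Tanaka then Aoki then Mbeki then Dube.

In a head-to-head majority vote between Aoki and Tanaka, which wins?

Tanaka

Ballots ranking Aoki above Tanaka: 5.
Ballots ranking Tanaka above Aoki: 13 − 5 = 8.
Tanaka wins the head-to-head 8–5.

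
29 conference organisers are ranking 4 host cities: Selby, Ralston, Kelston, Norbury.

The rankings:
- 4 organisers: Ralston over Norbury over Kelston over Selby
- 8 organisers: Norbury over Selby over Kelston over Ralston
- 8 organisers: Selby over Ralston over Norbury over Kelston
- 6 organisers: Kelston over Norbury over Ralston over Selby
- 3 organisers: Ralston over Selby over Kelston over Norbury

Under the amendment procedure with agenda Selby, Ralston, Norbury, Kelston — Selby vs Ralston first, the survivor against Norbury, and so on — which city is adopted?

Norbury

Round 1: Selby vs Ralston — 16–13, Selby advances.
Round 2: Selby vs Norbury — 11–18, Norbury advances.
Round 3: Norbury vs Kelston — 20–9, Norbury advances.
Norbury survives the agenda.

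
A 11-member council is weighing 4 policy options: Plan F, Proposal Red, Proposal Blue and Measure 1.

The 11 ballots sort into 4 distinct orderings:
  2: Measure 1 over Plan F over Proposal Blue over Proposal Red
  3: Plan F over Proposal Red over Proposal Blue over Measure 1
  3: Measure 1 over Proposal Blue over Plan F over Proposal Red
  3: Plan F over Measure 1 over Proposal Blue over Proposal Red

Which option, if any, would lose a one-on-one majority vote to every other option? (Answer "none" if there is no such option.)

Proposal Red

Pairwise majorities:
Plan F–Proposal Red: Plan F 11–0.
Plan F vs Proposal Blue: 2+3+3 = 8 for Plan F, 3 for Proposal Blue — Plan F by 8–3.
Plan F vs Measure 1: Plan F wins 6–5.
Proposal Red–Proposal Blue: Proposal Blue 8–3.
Proposal Red vs Measure 1: 3 for Proposal Red, 8 for Measure 1 — Measure 1 by 8–3.
Proposal Blue–Measure 1: Measure 1 8–3.
Only Proposal Red has no wins; Proposal Red is the Condorcet loser.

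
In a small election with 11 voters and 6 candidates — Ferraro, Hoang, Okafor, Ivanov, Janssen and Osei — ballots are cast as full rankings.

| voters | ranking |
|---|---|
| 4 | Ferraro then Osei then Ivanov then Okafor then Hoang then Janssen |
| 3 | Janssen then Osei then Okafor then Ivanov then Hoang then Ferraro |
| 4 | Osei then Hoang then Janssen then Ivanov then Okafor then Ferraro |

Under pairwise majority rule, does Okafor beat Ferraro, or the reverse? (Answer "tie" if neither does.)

Ballots ranking Okafor above Ferraro: 3 + 4 = 7.
Ballots ranking Ferraro above Okafor: 11 − 7 = 4.
Okafor wins the head-to-head 7–4.

Okafor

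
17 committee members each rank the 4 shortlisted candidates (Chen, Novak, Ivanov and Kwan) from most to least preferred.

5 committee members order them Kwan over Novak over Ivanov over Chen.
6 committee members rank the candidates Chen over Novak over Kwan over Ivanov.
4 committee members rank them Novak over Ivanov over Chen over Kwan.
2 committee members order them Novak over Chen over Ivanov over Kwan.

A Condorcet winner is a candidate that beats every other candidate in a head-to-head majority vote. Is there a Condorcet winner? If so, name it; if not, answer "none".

Check each pair by majority over 17 ballots:
Chen vs Novak: Novak, 11–6.
Chen–Ivanov: Ivanov 9–8.
Chen vs Kwan: Chen wins 12–5.
Novak vs Ivanov: Novak wins 17–0.
Novak–Kwan: Novak 12–5.
Ivanov vs Kwan: Kwan, 11–6.
Novak defeats every rival head-to-head and is the Condorcet winner.

Novak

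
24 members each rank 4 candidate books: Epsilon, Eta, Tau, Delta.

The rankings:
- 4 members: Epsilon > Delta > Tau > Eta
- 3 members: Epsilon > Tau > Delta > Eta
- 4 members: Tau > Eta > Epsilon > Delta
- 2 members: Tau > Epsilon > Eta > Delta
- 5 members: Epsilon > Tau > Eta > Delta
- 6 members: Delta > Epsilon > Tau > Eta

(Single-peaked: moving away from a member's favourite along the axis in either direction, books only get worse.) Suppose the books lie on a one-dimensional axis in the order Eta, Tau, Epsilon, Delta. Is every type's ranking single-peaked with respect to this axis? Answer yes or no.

Axis positions: Eta=1, Tau=2, Epsilon=3, Delta=4.
Type 1 (peak Epsilon at position 3): ranking walks positions 3-4-2-1, expanding outward from the peak — single-peaked.
Type 2 (peak Epsilon at position 3): ranking walks positions 3-2-4-1, expanding outward from the peak — single-peaked.
Type 3 (peak Tau at position 2): ranking walks positions 2-1-3-4, expanding outward from the peak — single-peaked.
Type 4 (peak Tau at position 2): ranking walks positions 2-3-1-4, expanding outward from the peak — single-peaked.
Type 5 (peak Epsilon at position 3): ranking walks positions 3-2-1-4, expanding outward from the peak — single-peaked.
Type 6 (peak Delta at position 4): ranking walks positions 4-3-2-1, expanding outward from the peak — single-peaked.
Every ranking is single-peaked on this axis.

yes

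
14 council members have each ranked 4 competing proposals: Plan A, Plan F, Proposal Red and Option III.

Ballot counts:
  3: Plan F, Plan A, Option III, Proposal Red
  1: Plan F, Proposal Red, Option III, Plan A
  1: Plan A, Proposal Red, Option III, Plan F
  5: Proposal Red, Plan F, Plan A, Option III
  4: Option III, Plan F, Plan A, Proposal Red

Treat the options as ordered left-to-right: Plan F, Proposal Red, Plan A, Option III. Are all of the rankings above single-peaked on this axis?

Axis positions: Plan F=1, Proposal Red=2, Plan A=3, Option III=4.
Cluster 1: ranking walks positions 1-3-4-2; Plan A is ranked above Proposal Red even though Proposal Red lies between Plan A and the peak Plan F on the axis — preferences dip and rise again. Not single-peaked.
Cluster 2: ranking walks positions 1-2-4-3; Option III is ranked above Plan A even though Plan A lies between Option III and the peak Plan F on the axis — preferences dip and rise again. Not single-peaked.
Cluster 3 (peak Plan A at position 3): ranking walks positions 3-2-4-1, expanding outward from the peak — single-peaked.
Cluster 4 (peak Proposal Red at position 2): ranking walks positions 2-1-3-4, expanding outward from the peak — single-peaked.
Cluster 5: ranking walks positions 4-1-3-2; Plan F is ranked above Plan A even though Plan A lies between Plan F and the peak Option III on the axis — preferences dip and rise again. Not single-peaked.
Cluster 1 violates single-peakedness, so the profile is not single-peaked on this axis.

no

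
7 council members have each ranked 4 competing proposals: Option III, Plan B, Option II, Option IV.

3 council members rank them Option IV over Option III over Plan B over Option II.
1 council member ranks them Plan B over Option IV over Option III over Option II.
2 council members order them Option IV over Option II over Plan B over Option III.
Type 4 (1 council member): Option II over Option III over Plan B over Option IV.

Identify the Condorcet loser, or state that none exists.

Head-to-head results (7 council members):
Option III vs Plan B: 4 to 3, Option III.
Option III vs Option II: Option III is ranked higher on 3+1 = 4 ballots, Option II on 3. Option III wins 4–3.
Option III vs Option IV: Option III preferred on 1 ballot; Option IV wins 6–1.
Plan B vs Option II: 3+1 = 4 for Plan B, 3 for Option II — Plan B by 4–3.
Plan B vs Option IV: 1+1 = 2 for Plan B, 5 for Option IV — Option IV by 5–2.
Option II–Option IV: Option IV 6–1.
Only Option II has no wins; Option II is the Condorcet loser.

Option II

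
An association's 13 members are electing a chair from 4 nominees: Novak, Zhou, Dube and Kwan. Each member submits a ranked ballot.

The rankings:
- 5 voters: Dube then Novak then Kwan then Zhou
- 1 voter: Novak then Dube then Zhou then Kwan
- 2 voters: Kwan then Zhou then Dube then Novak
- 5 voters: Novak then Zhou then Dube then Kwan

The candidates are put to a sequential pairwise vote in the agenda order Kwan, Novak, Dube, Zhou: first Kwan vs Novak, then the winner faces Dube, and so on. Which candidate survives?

Zhou

Round 1: Kwan vs Novak — 2–11, Novak advances.
Round 2: Novak vs Dube — 6–7, Dube advances.
Round 3: Dube vs Zhou — 6–7, Zhou advances.
The agenda winner is Zhou.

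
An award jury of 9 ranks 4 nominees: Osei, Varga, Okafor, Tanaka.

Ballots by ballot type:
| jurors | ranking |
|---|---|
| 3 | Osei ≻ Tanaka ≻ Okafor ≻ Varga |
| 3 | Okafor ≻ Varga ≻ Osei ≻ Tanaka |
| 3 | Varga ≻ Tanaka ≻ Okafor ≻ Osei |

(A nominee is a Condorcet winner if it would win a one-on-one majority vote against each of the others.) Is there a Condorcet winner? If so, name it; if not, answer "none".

Pairwise majorities:
Osei vs Varga: Varga, 6–3.
Osei–Okafor: Okafor 6–3.
Osei vs Tanaka: Osei, 6–3.
Varga vs Okafor: Okafor, 6–3.
Varga vs Tanaka: Varga wins 6–3.
Okafor vs Tanaka: Tanaka, 6–3.
No nominee is unbeaten: Osei loses to Varga; Varga loses to Okafor; Okafor loses to Tanaka; Tanaka loses to Osei. In particular Osei → Tanaka → Okafor → Osei is a majority cycle — no Condorcet winner exists.

none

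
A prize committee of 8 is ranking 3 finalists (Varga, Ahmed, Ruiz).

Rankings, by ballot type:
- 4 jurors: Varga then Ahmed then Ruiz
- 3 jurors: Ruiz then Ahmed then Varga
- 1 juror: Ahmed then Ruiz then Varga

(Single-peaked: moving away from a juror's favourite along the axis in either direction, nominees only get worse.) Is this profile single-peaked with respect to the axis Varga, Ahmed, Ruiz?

yes

Axis positions: Varga=1, Ahmed=2, Ruiz=3.
Ballot type 1 (peak Varga at position 1): ranking walks positions 1-2-3, expanding outward from the peak — single-peaked.
Ballot type 2 (peak Ruiz at position 3): ranking walks positions 3-2-1, expanding outward from the peak — single-peaked.
Ballot type 3 (peak Ahmed at position 2): ranking walks positions 2-3-1, expanding outward from the peak — single-peaked.
Every ranking is single-peaked on this axis.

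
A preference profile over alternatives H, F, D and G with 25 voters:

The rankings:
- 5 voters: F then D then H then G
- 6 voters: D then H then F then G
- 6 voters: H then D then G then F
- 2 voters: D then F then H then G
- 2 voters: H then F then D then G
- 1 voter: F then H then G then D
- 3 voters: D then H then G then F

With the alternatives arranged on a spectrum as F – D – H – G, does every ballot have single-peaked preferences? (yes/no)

Axis positions: F=1, D=2, H=3, G=4.
Faction 1 (peak F at position 1): ranking walks positions 1-2-3-4, expanding outward from the peak — single-peaked.
Faction 2 (peak D at position 2): ranking walks positions 2-3-1-4, expanding outward from the peak — single-peaked.
Faction 3 (peak H at position 3): ranking walks positions 3-2-4-1, expanding outward from the peak — single-peaked.
Faction 4 (peak D at position 2): ranking walks positions 2-1-3-4, expanding outward from the peak — single-peaked.
Faction 5: ranking walks positions 3-1-2-4; F is ranked above D even though D lies between F and the peak H on the axis — preferences dip and rise again. Not single-peaked.
Faction 6: ranking walks positions 1-3-4-2; H is ranked above D even though D lies between H and the peak F on the axis — preferences dip and rise again. Not single-peaked.
Faction 7 (peak D at position 2): ranking walks positions 2-3-4-1, expanding outward from the peak — single-peaked.
Faction 5 violates single-peakedness, so the profile is not single-peaked on this axis.

no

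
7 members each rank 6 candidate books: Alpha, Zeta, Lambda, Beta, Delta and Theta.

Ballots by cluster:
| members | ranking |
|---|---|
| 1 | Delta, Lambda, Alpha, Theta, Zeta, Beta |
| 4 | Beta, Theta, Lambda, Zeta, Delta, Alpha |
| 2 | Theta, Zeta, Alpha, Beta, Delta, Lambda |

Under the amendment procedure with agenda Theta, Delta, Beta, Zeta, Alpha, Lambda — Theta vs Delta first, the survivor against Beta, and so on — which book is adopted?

Beta

Round 1: Theta vs Delta — 6–1, Theta advances.
Round 2: Theta vs Beta — 3–4, Beta advances.
Round 3: Beta vs Zeta — 4–3, Beta advances.
Round 4: Beta vs Alpha — 4–3, Beta advances.
Round 5: Beta vs Lambda — 6–1, Beta advances.
The agenda winner is Beta.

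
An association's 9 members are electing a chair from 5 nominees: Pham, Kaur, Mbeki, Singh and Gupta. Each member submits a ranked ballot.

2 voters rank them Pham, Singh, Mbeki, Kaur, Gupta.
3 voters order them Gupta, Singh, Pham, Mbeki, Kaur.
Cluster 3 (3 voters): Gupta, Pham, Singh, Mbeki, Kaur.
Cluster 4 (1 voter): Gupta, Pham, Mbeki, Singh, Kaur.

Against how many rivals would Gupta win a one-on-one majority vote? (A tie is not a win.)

Gupta against each rival (9 voters):
Gupta vs Pham: Gupta preferred on 3+3+1 = 7 ballots; Gupta wins 7–2.
Gupta vs Kaur: Gupta, 7–2.
Gupta vs Mbeki: 3+3+1 = 7 for Gupta, 2 for Mbeki — Gupta by 7–2.
Gupta–Singh: Gupta 7–2.
Gupta beats Pham, Kaur, Mbeki, Singh — 4 pairwise wins.

4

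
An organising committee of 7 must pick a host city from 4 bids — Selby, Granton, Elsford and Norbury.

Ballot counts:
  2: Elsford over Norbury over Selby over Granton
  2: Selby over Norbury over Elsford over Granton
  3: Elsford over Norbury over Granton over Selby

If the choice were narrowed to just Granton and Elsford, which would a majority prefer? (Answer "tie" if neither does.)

Elsford

No ballot ranks Granton above Elsford: 0.
Ballots ranking Elsford above Granton: 7 − 0 = 7.
Elsford wins the head-to-head 7–0.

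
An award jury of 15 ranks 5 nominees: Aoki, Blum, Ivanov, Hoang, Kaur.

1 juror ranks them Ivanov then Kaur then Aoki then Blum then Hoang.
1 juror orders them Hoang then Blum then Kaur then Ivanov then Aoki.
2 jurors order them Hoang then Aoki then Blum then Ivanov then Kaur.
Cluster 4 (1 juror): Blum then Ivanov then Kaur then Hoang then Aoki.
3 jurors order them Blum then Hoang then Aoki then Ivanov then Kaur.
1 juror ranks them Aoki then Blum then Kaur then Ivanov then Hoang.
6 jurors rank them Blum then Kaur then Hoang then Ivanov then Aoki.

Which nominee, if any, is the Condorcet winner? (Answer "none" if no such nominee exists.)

Pairwise majorities:
Aoki–Blum: Blum 11–4.
Aoki vs Ivanov: Ivanov wins 9–6.
Aoki vs Hoang: Aoki is ranked higher on 1+1 = 2 ballots, Hoang on 13. Hoang wins 13–2.
Aoki–Kaur: Kaur 9–6.
Blum vs Ivanov: Blum preferred on 1+2+1+3+1+6 = 14 ballots; Blum wins 14–1.
Blum–Hoang: Blum 12–3.
Blum–Kaur: Blum 14–1.
Ivanov vs Hoang: Ivanov preferred on 1+1+1 = 3 ballots; Hoang wins 12–3.
Ivanov vs Kaur: Kaur wins 8–7.
Hoang vs Kaur: Hoang is ranked higher on 1+2+3 = 6 ballots, Kaur on 9. Kaur wins 9–6.
Blum defeats every rival head-to-head and is the Condorcet winner.

Blum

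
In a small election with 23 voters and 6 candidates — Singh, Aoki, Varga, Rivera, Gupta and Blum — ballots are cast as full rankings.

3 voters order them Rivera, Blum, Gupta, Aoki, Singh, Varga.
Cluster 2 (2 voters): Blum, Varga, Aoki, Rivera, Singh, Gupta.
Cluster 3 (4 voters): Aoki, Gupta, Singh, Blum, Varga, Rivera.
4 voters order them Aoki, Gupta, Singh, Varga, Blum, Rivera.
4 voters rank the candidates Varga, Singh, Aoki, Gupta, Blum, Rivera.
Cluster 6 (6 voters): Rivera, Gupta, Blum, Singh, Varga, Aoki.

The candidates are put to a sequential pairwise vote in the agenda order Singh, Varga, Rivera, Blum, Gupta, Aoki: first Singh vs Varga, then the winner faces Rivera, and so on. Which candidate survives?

Round 1: Singh vs Varga — 17–6, Singh advances.
Round 2: Singh vs Rivera — 12–11, Singh advances.
Round 3: Singh vs Blum — 12–11, Singh advances.
Round 4: Singh vs Gupta — 6–17, Gupta advances.
Round 5: Gupta vs Aoki — 9–14, Aoki advances.
Aoki survives the agenda.

Aoki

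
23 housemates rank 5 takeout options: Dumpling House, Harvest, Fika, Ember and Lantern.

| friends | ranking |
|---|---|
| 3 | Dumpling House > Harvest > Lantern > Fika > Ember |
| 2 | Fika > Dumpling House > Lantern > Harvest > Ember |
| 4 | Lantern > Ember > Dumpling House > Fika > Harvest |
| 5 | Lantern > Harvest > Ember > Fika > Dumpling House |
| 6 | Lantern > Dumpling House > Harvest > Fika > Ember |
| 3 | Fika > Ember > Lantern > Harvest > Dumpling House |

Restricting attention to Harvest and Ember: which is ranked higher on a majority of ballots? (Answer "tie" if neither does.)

Harvest

Ballots ranking Harvest above Ember: 3 + 2 + 5 + 6 = 16.
Ballots ranking Ember above Harvest: 23 − 16 = 7.
Harvest wins the head-to-head 16–7.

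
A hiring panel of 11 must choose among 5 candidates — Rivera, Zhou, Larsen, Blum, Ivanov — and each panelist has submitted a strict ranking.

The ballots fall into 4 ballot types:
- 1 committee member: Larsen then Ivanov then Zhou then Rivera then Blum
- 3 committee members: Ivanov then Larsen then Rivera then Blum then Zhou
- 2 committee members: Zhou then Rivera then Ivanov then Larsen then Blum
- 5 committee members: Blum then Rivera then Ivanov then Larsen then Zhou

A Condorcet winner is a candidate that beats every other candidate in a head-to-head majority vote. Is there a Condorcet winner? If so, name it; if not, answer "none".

Check each pair by majority over 11 ballots:
Rivera vs Zhou: 3+5 = 8 for Rivera, 3 for Zhou — Rivera by 8–3.
Rivera vs Larsen: Rivera is ranked higher on 2+5 = 7 ballots, Larsen on 4. Rivera wins 7–4.
Rivera vs Blum: 1+3+2 = 6 for Rivera, 5 for Blum — Rivera by 6–5.
Rivera vs Ivanov: 7 to 4, Rivera.
Zhou vs Larsen: 2 for Zhou, 9 for Larsen — Larsen by 9–2.
Zhou vs Blum: Blum wins 8–3.
Zhou vs Ivanov: Zhou preferred on 2 ballots; Ivanov wins 9–2.
Larsen vs Blum: 1+3+2 = 6 for Larsen, 5 for Blum — Larsen by 6–5.
Larsen vs Ivanov: Ivanov wins 10–1.
Blum vs Ivanov: Blum is ranked higher on 5 ballots, Ivanov on 6. Ivanov wins 6–5.
Rivera defeats every rival head-to-head and is the Condorcet winner.

Rivera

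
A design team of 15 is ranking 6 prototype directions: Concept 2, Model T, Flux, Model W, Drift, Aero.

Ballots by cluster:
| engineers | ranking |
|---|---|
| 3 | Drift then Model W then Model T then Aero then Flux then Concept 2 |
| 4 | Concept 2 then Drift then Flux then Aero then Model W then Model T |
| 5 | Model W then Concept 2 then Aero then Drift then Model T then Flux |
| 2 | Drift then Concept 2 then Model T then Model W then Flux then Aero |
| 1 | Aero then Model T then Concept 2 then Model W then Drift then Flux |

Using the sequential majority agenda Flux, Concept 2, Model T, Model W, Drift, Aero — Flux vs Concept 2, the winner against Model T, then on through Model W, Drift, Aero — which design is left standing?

Round 1: Flux vs Concept 2 — 3–12, Concept 2 advances.
Round 2: Concept 2 vs Model T — 11–4, Concept 2 advances.
Round 3: Concept 2 vs Model W — 7–8, Model W advances.
Round 4: Model W vs Drift — 6–9, Drift advances.
Round 5: Drift vs Aero — 9–6, Drift advances.
Drift survives the agenda.

Drift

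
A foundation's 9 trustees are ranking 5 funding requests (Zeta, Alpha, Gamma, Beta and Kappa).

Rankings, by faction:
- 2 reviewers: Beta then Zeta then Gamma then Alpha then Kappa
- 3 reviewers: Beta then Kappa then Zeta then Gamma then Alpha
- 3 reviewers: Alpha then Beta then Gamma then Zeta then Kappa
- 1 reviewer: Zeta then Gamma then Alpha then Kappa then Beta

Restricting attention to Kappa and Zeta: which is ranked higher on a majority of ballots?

Ballots ranking Kappa above Zeta: 3.
Ballots ranking Zeta above Kappa: 9 − 3 = 6.
Zeta wins the head-to-head 6–3.

Zeta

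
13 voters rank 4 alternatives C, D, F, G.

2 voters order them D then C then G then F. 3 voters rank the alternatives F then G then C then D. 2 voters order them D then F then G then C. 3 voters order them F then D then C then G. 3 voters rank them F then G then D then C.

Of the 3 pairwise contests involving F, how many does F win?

3

F against each rival (13 voters):
F vs C: F wins 11–2.
F vs D: F wins 9–4.
F vs G: F preferred on 3+2+3+3 = 11 ballots; F wins 11–2.
F beats C, D, G — 3 pairwise wins.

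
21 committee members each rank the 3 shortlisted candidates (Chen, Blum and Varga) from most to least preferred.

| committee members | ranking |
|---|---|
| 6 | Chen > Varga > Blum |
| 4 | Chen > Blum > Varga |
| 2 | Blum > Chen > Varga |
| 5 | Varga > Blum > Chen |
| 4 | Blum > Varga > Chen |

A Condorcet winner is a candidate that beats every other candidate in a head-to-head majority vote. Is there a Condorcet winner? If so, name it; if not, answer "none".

none

Head-to-head results (21 committee members):
Chen vs Blum: Chen preferred on 6+4 = 10 ballots; Blum wins 11–10.
Chen vs Varga: 12 to 9, Chen.
Blum vs Varga: 4+2+4 = 10 for Blum, 11 for Varga — Varga by 11–10.
No candidate is unbeaten: Chen loses to Blum; Blum loses to Varga; Varga loses to Chen. In particular Chen > Varga > Blum > Chen is a majority cycle — no Condorcet winner exists.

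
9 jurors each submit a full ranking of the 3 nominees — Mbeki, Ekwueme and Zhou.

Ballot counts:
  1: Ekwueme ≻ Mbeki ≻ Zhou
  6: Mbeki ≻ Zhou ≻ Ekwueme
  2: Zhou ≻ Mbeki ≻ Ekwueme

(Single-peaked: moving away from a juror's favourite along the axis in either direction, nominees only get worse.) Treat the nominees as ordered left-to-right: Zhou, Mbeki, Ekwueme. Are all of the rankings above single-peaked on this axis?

yes

Axis positions: Zhou=1, Mbeki=2, Ekwueme=3.
Cluster 1 (peak Ekwueme at position 3): ranking walks positions 3-2-1, expanding outward from the peak — single-peaked.
Cluster 2 (peak Mbeki at position 2): ranking walks positions 2-1-3, expanding outward from the peak — single-peaked.
Cluster 3 (peak Zhou at position 1): ranking walks positions 1-2-3, expanding outward from the peak — single-peaked.
Every ranking is single-peaked on this axis.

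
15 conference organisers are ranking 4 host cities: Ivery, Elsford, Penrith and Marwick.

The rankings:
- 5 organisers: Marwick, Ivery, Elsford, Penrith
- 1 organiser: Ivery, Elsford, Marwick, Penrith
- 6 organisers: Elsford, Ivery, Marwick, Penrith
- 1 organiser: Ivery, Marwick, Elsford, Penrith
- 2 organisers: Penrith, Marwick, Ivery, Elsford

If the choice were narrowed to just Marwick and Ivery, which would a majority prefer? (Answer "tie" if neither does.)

Ivery

Ballots ranking Marwick above Ivery: 5 + 2 = 7.
Ballots ranking Ivery above Marwick: 15 − 7 = 8.
Ivery wins the head-to-head 8–7.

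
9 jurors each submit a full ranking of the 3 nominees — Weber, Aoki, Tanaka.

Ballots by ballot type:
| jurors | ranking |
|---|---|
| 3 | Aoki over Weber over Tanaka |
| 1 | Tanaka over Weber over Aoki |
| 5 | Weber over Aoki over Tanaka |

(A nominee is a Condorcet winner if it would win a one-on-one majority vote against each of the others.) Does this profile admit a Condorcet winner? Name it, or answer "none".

Head-to-head results (9 jurors):
Weber vs Aoki: 1+5 = 6 for Weber, 3 for Aoki — Weber by 6–3.
Weber vs Tanaka: Weber preferred on 3+5 = 8 ballots; Weber wins 8–1.
Aoki vs Tanaka: Aoki is ranked higher on 3+5 = 8 ballots, Tanaka on 1. Aoki wins 8–1.
Weber beats each of Aoki, Tanaka — Weber is the Condorcet winner.

Weber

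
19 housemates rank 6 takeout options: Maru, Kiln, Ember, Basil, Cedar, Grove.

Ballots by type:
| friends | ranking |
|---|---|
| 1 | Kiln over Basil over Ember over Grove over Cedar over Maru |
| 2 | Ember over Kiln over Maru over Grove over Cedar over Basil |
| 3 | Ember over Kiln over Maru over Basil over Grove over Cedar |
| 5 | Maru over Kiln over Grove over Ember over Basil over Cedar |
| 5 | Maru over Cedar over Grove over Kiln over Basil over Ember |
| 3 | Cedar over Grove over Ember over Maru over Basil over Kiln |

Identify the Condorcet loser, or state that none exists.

Pairwise majorities:
Maru–Kiln: Maru 13–6.
Maru vs Ember: Maru wins 10–9.
Maru vs Basil: 18 to 1, Maru.
Maru vs Cedar: Maru, 15–4.
Maru vs Grove: 2+3+5+5 = 15 for Maru, 4 for Grove — Maru by 15–4.
Kiln vs Ember: Kiln wins 11–8.
Kiln–Basil: Kiln 16–3.
Kiln vs Cedar: Kiln is ranked higher on 1+2+3+5 = 11 ballots, Cedar on 8. Kiln wins 11–8.
Kiln–Grove: Kiln 11–8.
Ember vs Basil: Ember preferred on 2+3+5+3 = 13 ballots; Ember wins 13–6.
Ember vs Cedar: 11 to 8, Ember.
Ember vs Grove: Grove wins 13–6.
Basil vs Cedar: 1+3+5 = 9 for Basil, 10 for Cedar — Cedar by 10–9.
Basil vs Grove: Grove, 15–4.
Cedar vs Grove: Cedar is ranked higher on 5+3 = 8 ballots, Grove on 11. Grove wins 11–8.
Only Basil has no wins; Basil is the Condorcet loser.

Basil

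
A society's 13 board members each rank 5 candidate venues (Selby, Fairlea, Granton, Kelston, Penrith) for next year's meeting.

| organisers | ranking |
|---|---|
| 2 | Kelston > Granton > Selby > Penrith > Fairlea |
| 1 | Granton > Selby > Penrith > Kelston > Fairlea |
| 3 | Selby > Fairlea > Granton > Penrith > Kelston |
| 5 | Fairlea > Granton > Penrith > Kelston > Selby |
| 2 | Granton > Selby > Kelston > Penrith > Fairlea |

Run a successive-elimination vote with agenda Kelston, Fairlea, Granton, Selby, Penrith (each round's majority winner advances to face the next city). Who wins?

Round 1: Kelston vs Fairlea — 5–8, Fairlea advances.
Round 2: Fairlea vs Granton — 8–5, Fairlea advances.
Round 3: Fairlea vs Selby — 5–8, Selby advances.
Round 4: Selby vs Penrith — 8–5, Selby advances.
Selby survives the agenda.

Selby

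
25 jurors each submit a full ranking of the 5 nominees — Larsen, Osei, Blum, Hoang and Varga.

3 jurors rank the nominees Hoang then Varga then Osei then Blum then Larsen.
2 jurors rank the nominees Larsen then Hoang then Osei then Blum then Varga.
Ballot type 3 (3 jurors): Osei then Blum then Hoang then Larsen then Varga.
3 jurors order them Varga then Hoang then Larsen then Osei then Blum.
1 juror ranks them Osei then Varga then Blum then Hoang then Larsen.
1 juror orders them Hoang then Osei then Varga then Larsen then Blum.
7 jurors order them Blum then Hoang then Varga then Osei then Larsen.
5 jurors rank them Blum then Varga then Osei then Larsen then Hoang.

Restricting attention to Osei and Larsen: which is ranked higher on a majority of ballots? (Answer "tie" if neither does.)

Osei

Ballots ranking Osei above Larsen: 3 + 3 + 1 + 1 + 7 + 5 = 20.
Ballots ranking Larsen above Osei: 25 − 20 = 5.
Osei wins the head-to-head 20–5.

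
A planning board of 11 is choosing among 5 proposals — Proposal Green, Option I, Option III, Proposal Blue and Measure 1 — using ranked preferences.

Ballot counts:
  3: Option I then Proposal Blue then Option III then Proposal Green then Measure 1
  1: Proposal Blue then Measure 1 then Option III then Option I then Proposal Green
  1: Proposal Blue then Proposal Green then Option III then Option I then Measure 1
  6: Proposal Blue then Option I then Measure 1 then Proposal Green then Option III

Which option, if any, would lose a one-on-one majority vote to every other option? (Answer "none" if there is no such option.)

Option III

Head-to-head results (11 council members):
Proposal Green vs Option I: 1 for Proposal Green, 10 for Option I — Option I by 10–1.
Proposal Green vs Option III: Proposal Green wins 7–4.
Proposal Green–Proposal Blue: Proposal Blue 11–0.
Proposal Green vs Measure 1: Proposal Green preferred on 3+1 = 4 ballots; Measure 1 wins 7–4.
Option I vs Option III: 9 to 2, Option I.
Option I vs Proposal Blue: 3 to 8, Proposal Blue.
Option I vs Measure 1: 3+1+6 = 10 for Option I, 1 for Measure 1 — Option I by 10–1.
Option III vs Proposal Blue: Option III is ranked higher on 0 ballots, Proposal Blue on 11. Proposal Blue wins 11–0.
Option III vs Measure 1: 3+1 = 4 for Option III, 7 for Measure 1 — Measure 1 by 7–4.
Proposal Blue vs Measure 1: Proposal Blue wins 11–0.
Only Option III has no wins; Option III is the Condorcet loser.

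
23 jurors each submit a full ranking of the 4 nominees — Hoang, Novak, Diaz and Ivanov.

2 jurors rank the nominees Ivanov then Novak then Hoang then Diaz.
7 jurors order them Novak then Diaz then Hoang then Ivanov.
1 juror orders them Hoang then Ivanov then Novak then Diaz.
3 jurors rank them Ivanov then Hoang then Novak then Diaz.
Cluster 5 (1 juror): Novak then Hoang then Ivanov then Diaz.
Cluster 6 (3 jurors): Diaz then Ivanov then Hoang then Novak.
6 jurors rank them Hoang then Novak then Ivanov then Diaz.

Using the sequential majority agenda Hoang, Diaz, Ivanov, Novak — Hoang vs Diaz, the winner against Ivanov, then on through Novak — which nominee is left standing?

Hoang

Round 1: Hoang vs Diaz — 13–10, Hoang advances.
Round 2: Hoang vs Ivanov — 15–8, Hoang advances.
Round 3: Hoang vs Novak — 13–10, Hoang advances.
Hoang survives the agenda.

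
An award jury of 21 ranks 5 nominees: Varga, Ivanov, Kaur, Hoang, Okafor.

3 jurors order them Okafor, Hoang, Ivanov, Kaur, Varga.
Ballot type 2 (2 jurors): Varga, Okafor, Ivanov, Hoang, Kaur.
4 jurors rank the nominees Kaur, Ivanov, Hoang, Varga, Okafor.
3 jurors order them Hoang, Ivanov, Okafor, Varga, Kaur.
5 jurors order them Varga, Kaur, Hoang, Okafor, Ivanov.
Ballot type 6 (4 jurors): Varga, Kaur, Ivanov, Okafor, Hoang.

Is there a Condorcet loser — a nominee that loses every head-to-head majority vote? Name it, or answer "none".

Head-to-head results (21 jurors):
Varga vs Ivanov: Varga, 11–10.
Varga vs Kaur: Varga wins 14–7.
Varga vs Hoang: Varga wins 11–10.
Varga–Okafor: Varga 15–6.
Ivanov vs Kaur: Ivanov is ranked higher on 3+2+3 = 8 ballots, Kaur on 13. Kaur wins 13–8.
Ivanov vs Hoang: Hoang wins 11–10.
Ivanov–Okafor: Ivanov 11–10.
Kaur vs Hoang: Kaur, 13–8.
Kaur vs Okafor: Kaur, 13–8.
Hoang vs Okafor: Hoang wins 12–9.
Only Okafor has no wins; Okafor is the Condorcet loser.

Okafor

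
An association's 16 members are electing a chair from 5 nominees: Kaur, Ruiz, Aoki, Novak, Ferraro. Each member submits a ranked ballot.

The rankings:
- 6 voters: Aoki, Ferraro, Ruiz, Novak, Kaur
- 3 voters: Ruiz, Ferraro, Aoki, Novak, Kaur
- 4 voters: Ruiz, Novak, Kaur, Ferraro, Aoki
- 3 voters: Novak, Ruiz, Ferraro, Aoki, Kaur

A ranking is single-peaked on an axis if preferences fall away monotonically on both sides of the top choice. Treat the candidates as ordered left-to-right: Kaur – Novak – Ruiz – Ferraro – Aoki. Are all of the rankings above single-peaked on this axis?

yes

Axis positions: Kaur=1, Novak=2, Ruiz=3, Ferraro=4, Aoki=5.
Faction 1 (peak Aoki at position 5): ranking walks positions 5-4-3-2-1, expanding outward from the peak — single-peaked.
Faction 2 (peak Ruiz at position 3): ranking walks positions 3-4-5-2-1, expanding outward from the peak — single-peaked.
Faction 3 (peak Ruiz at position 3): ranking walks positions 3-2-1-4-5, expanding outward from the peak — single-peaked.
Faction 4 (peak Novak at position 2): ranking walks positions 2-3-4-5-1, expanding outward from the peak — single-peaked.
Every ranking is single-peaked on this axis.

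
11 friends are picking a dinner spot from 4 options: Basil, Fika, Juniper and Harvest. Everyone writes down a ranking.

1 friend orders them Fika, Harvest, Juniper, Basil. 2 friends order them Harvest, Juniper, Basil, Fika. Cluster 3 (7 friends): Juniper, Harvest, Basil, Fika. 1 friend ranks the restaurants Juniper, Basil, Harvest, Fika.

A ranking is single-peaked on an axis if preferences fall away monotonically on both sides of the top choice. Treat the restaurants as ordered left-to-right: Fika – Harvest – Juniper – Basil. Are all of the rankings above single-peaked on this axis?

yes

Axis positions: Fika=1, Harvest=2, Juniper=3, Basil=4.
Cluster 1 (peak Fika at position 1): ranking walks positions 1-2-3-4, expanding outward from the peak — single-peaked.
Cluster 2 (peak Harvest at position 2): ranking walks positions 2-3-4-1, expanding outward from the peak — single-peaked.
Cluster 3 (peak Juniper at position 3): ranking walks positions 3-2-4-1, expanding outward from the peak — single-peaked.
Cluster 4 (peak Juniper at position 3): ranking walks positions 3-4-2-1, expanding outward from the peak — single-peaked.
Every ranking is single-peaked on this axis.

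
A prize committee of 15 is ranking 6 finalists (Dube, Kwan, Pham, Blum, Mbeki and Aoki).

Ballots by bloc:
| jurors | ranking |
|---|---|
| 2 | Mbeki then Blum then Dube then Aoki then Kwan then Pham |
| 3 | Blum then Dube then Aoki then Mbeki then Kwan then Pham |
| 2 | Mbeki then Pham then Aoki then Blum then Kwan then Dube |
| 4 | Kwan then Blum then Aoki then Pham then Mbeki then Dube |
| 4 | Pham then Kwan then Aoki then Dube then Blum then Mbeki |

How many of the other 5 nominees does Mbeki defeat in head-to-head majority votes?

Mbeki against each rival (15 jurors):
Mbeki vs Dube: Mbeki is ranked higher on 2+2+4 = 8 ballots, Dube on 7. Mbeki wins 8–7.
Mbeki–Kwan: Kwan 8–7.
Mbeki–Pham: Pham 8–7.
Mbeki vs Blum: Mbeki preferred on 2+2 = 4 ballots; Blum wins 11–4.
Mbeki vs Aoki: Aoki wins 11–4.
Mbeki beats Dube; loses to Kwan, Pham, Blum, Aoki — 1 pairwise win.

1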